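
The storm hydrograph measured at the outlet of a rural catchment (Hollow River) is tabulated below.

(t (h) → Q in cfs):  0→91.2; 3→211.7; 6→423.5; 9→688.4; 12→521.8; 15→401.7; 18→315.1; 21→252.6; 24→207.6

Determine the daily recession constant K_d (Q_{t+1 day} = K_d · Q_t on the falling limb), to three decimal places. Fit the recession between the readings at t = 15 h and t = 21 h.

Between t = 15 h and t = 21 h the flow falls from 401.7 to 252.6 cfs over 2×3 h = 6 h.
Per-interval ratio K = (252.6/401.7)^(1/2) = 0.7930; K_d = K^(24/3) = 0.156.

K_d ≈ 0.156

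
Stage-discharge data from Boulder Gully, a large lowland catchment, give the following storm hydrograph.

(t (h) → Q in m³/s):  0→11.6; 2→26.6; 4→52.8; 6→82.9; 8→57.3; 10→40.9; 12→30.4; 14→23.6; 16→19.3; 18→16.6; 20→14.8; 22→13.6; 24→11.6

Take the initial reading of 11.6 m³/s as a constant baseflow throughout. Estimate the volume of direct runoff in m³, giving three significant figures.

V ≈ 1.81 × 10^6 m³

Direct-runoff ordinates (Q − Q_b): 0.0, 15.0, 41.2, 71.3, 45.7, 29.3, 18.8, 12.0, 7.7, 5.0, 3.2, 2.0, 0.0 m³/s.
ΣQ_DR = 251.2 m³/s.
With Δt = 2 h = 7200 s, V = ΣQ_DR · Δt = 251.2 × 7200 = 1.81 × 10^6 m³.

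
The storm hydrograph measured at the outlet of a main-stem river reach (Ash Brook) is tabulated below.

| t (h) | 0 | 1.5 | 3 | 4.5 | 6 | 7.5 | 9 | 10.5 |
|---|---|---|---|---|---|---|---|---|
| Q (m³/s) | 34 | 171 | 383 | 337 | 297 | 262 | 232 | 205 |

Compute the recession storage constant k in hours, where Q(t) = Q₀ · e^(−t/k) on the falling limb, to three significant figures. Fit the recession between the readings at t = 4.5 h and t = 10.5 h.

k ≈ 12.1 h

On the falling limb, Q drops from 337 to 205 m³/s between t = 4.5 h and t = 10.5 h (Δt = 6 h).
k = −Δt / ln(Q₂/Q₁) = −6 / ln(205/337) = 12.1 h.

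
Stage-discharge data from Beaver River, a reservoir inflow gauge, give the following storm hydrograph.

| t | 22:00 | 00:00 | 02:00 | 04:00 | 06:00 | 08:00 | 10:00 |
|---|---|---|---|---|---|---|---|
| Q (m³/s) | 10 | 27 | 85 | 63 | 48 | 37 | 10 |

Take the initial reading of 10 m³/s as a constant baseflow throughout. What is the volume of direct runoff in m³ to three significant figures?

V ≈ 1.51 × 10^6 m³

Direct-runoff ordinates (Q − Q_b): 0.0, 17.0, 75.0, 53.0, 38.0, 27.0, 0.0 m³/s.
ΣQ_DR = 210.0 m³/s.
With Δt = 2 h = 7200 s, V = ΣQ_DR · Δt = 210.0 × 7200 = 1.51 × 10^6 m³.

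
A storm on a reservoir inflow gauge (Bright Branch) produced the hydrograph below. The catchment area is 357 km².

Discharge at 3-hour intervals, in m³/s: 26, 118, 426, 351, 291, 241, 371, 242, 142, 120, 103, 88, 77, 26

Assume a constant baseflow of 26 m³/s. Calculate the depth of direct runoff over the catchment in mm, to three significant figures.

d ≈ 68.3 mm

Direct runoff: 0.0, 92.0, 400.0, 325.0, 265.0, 215.0, 345.0, 216.0, 116.0, 94.0, 77.0, 62.0, 51.0, 0.0 m³/s; ΣQ_DR = 2258 m³/s.
V = ΣQ_DR · Δt = 2258 × 10800 s = 2.439 × 10^7 m³.
Over A = 357 km², depth = V / A = 68.3 mm.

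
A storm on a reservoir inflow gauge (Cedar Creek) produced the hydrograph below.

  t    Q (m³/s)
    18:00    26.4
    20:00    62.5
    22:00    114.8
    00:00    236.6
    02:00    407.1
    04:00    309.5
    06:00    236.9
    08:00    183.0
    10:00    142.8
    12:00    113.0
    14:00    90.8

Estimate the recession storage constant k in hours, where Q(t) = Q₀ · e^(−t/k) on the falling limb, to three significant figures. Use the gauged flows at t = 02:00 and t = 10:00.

k ≈ 7.64 h

On the falling limb, Q drops from 407.1 to 142.8 m³/s between t = 02:00 and t = 10:00 (Δt = 8 h).
k = −Δt / ln(Q₂/Q₁) = −8 / ln(142.8/407.1) = 7.64 h.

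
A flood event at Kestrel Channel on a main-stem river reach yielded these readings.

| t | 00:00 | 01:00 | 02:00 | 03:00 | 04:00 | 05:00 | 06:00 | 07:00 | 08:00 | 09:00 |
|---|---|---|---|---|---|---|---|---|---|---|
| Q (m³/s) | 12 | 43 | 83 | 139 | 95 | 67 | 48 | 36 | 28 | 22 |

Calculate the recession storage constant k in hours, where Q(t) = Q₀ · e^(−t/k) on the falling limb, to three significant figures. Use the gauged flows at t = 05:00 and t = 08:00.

On the falling limb, Q drops from 67 to 28 m³/s between t = 05:00 and t = 08:00 (Δt = 3 h).
k = −Δt / ln(Q₂/Q₁) = −3 / ln(28/67) = 3.44 h.

k ≈ 3.44 h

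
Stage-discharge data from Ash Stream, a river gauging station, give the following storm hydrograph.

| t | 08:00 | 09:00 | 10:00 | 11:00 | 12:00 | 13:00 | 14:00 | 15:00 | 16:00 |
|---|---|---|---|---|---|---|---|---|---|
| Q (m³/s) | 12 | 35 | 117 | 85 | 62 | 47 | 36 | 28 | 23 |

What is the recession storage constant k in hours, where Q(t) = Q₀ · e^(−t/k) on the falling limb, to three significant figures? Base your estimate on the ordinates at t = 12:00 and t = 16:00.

On the falling limb, Q drops from 62 to 23 m³/s between t = 12:00 and t = 16:00 (Δt = 4 h).
k = −Δt / ln(Q₂/Q₁) = −4 / ln(23/62) = 4.03 h.

k ≈ 4.03 h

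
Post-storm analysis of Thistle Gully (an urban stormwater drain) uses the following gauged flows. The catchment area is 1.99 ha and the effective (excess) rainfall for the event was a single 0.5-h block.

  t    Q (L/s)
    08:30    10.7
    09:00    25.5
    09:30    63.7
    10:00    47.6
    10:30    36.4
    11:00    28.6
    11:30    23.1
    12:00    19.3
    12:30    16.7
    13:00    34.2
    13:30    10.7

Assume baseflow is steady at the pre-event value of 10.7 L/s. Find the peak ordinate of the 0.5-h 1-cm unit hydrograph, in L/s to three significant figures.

U_p ≈ 29.5 L/s

Direct runoff: 0.0, 14.8, 53.0, 36.9, 25.7, 17.9, 12.4, 8.6, 6.0, 23.5, 0.0 L/s; ΣQ_DR = 198.8 L/s, peak = 53.0 L/s.
Runoff depth d = ΣQ_DR·Δt / A = 198.8 × 1800 / (1.99 ha) = 17.98 mm.
The 1-cm UH is the DRH scaled by (10 mm)/d, so U_p = 53.0 × 10/17.98 = 29.5 L/s.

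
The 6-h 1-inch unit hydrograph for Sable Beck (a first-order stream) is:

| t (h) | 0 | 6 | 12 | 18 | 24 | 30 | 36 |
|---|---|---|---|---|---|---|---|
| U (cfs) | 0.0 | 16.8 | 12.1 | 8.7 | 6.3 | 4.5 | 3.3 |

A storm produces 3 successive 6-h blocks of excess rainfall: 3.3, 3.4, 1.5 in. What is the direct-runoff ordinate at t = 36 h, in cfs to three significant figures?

By discrete convolution, Q_j = Σ (P_i / 1 in) · U_{j−i}.
At t = 36 h (j=6): Q = (3.3/1)·3.3 + (3.4/1)·4.5 + (1.5/1)·6.3 = 35.6 cfs.

Q ≈ 35.6 cfs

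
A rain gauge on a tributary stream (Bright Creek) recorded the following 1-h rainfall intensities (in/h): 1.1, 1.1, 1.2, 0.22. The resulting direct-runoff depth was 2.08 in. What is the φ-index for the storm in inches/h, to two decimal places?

φ ≈ 0.44 in/h

Only the 3 blocks with intensity above φ contribute runoff: 1.1, 1.1, 1.2 in/h.
Σ(I−φ)·Δt = d  ⇒  (1.1+1.1+1.2 − 3φ)·1 = 2.08
φ = (3.400 − 2.08/1) / 3 = 0.44 in/h.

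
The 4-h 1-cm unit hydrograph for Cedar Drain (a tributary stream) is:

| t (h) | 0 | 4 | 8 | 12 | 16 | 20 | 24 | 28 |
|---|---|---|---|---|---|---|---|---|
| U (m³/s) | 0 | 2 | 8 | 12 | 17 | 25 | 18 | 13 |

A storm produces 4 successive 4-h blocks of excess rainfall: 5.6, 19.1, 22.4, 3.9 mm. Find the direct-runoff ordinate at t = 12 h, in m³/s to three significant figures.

By discrete convolution, Q_j = Σ (P_i / 10 mm) · U_{j−i}.
At t = 12 h (j=3): Q = (5.6/10)·12 + (19.1/10)·8 + (22.4/10)·2 + (3.9/10)·0 = 26.5 m³/s.

Q ≈ 26.5 m³/s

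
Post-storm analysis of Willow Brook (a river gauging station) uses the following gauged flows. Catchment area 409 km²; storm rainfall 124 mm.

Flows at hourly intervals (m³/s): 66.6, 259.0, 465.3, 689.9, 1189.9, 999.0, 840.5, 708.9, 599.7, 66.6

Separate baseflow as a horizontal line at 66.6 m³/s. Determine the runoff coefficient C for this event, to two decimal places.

C ≈ 0.37

ΣQ_DR = 5219 m³/s; V = ΣQ_DR·Δt = 1.879 × 10^7 m³.
Runoff depth d = V / A = 45.94 mm.
C = d / P = 45.94 / 124 = 0.37.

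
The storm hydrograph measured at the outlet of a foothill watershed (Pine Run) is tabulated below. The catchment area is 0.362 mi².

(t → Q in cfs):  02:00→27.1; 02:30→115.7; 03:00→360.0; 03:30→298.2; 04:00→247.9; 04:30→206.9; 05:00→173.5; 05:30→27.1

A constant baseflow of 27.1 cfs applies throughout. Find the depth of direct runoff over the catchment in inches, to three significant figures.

Direct runoff: 0.0, 88.6, 332.9, 271.1, 220.8, 179.8, 146.4, 0.0 cfs; ΣQ_DR = 1240 cfs.
V = ΣQ_DR · Δt = 1240 × 1800 s = 2.231 × 10^6 ft³.
Over A = 0.362 mi², depth = V / A = 2.65 in.

d ≈ 2.65 in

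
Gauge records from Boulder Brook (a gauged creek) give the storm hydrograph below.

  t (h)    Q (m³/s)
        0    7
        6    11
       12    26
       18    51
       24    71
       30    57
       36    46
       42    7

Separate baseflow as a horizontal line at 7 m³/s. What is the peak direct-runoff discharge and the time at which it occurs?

Q_p = 64.0 m³/s at t = 24 h

Subtracting baseflow gives direct-runoff ordinates: 0.0, 4.0, 19.0, 44.0, 64.0, 50.0, 39.0, 0.0 m³/s.
The maximum is 64.0 m³/s, occurring at the reading for t = 24 h.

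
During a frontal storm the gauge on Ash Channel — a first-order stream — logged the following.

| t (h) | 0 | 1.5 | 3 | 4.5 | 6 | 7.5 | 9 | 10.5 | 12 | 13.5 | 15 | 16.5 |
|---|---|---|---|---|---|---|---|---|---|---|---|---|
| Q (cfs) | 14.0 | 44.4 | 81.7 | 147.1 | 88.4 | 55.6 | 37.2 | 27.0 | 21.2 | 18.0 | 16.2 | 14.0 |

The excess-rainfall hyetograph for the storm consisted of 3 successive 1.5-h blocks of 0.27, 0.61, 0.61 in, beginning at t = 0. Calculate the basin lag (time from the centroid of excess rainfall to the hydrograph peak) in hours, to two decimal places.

t_L ≈ 1.91 h

Centroid of excess rainfall: t_c = Σ P_i·t̄_i / ΣP_i = 2.5923 h (block centres at 0.75, 2.25, 3.75 h).
Hydrograph peak occurs at t = 4.5 h, so basin lag t_L = 4.5 − 2.5923 = 1.91 h.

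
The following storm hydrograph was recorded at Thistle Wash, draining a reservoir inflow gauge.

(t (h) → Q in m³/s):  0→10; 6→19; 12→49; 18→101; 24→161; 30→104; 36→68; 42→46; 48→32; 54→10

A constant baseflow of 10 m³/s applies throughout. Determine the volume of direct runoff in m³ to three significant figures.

Direct-runoff ordinates (Q − Q_b): 0.0, 9.0, 39.0, 91.0, 151.0, 94.0, 58.0, 36.0, 22.0, 0.0 m³/s.
ΣQ_DR = 500.0 m³/s.
With Δt = 6 h = 21600 s, V = ΣQ_DR · Δt = 500.0 × 21600 = 1.08 × 10^7 m³.

V ≈ 1.08 × 10^7 m³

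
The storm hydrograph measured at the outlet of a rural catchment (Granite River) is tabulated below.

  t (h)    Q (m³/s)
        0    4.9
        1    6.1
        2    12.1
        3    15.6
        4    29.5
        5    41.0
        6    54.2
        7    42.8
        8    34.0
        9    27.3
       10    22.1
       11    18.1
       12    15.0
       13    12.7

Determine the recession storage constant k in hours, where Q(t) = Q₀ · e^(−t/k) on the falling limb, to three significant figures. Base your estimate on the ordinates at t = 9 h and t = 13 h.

k ≈ 5.23 h

On the falling limb, Q drops from 27.3 to 12.7 m³/s between t = 9 h and t = 13 h (Δt = 4 h).
k = −Δt / ln(Q₂/Q₁) = −4 / ln(12.7/27.3) = 5.23 h.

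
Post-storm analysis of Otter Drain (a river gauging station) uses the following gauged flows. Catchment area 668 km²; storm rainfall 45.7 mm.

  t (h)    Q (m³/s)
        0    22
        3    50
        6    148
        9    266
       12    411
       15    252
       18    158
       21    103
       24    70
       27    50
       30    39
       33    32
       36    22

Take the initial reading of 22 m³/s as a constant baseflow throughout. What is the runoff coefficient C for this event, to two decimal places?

ΣQ_DR = 1337 m³/s; V = ΣQ_DR·Δt = 1.444 × 10^7 m³.
Runoff depth d = V / A = 21.62 mm.
C = d / P = 21.62 / 45.7 = 0.47.

C ≈ 0.47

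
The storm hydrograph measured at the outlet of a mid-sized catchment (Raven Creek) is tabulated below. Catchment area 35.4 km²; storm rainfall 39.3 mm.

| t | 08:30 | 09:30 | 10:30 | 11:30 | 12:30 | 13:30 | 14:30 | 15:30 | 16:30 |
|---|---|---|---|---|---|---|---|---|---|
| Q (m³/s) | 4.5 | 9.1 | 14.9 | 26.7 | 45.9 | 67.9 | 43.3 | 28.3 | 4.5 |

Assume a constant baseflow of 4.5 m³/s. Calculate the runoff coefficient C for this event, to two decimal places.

ΣQ_DR = 204.6 m³/s; V = ΣQ_DR·Δt = 7.366 × 10^5 m³.
Runoff depth d = V / A = 20.81 mm.
C = d / P = 20.81 / 39.3 = 0.53.

C ≈ 0.53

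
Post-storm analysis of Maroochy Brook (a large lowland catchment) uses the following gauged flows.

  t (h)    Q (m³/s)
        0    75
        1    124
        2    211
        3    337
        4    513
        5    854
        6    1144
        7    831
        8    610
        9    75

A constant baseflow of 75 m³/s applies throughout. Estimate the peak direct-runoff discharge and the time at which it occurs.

Q_p = 1069.0 m³/s at t = 6 h

Subtracting baseflow gives direct-runoff ordinates: 0.0, 49.0, 136.0, 262.0, 438.0, 779.0, 1069.0, 756.0, 535.0, 0.0 m³/s.
The maximum is 1069.0 m³/s, occurring at the reading for t = 6 h.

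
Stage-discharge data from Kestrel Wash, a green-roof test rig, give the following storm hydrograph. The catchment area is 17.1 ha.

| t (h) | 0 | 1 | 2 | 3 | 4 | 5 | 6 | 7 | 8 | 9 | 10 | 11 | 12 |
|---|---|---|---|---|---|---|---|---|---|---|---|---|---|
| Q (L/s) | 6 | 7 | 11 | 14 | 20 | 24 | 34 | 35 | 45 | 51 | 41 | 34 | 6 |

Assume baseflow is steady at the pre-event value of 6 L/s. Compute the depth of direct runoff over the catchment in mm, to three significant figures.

Direct runoff: 0.0, 1.0, 5.0, 8.0, 14.0, 18.0, 28.0, 29.0, 39.0, 45.0, 35.0, 28.0, 0.0 L/s; ΣQ_DR = 250.0 L/s.
V = ΣQ_DR · Δt = 250.0 × 3600 s = 9.000 × 10^5 L.
Over A = 17.1 ha, depth = V / A = 5.26 mm.

d ≈ 5.26 mm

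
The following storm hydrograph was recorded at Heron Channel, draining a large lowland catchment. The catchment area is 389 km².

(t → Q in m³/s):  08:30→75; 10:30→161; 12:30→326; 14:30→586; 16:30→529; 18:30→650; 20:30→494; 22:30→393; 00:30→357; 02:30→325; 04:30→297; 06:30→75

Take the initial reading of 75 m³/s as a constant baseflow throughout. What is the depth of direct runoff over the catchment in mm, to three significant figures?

Direct runoff: 0.0, 86.0, 251.0, 511.0, 454.0, 575.0, 419.0, 318.0, 282.0, 250.0, 222.0, 0.0 m³/s; ΣQ_DR = 3368 m³/s.
V = ΣQ_DR · Δt = 3368 × 7200 s = 2.425 × 10^7 m³.
Over A = 389 km², depth = V / A = 62.3 mm.

d ≈ 62.3 mm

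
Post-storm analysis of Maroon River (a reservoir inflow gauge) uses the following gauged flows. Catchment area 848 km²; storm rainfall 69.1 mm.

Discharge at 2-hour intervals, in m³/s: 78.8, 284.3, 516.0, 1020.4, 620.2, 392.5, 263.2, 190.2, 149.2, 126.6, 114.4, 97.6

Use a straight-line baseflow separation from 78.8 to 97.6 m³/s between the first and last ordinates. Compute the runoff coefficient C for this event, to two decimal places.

C ≈ 0.34

ΣQ_DR = 2795 m³/s; V = ΣQ_DR·Δt = 2.012 × 10^7 m³.
Runoff depth d = V / A = 23.73 mm.
C = d / P = 23.73 / 69.1 = 0.34.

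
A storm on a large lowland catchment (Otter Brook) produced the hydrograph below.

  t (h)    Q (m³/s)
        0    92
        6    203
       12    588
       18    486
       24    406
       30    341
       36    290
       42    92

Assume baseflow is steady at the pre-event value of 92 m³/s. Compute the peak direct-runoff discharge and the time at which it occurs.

Subtracting baseflow gives direct-runoff ordinates: 0.0, 111.0, 496.0, 394.0, 314.0, 249.0, 198.0, 0.0 m³/s.
The maximum is 496.0 m³/s, occurring at the reading for t = 12 h.

Q_p = 496.0 m³/s at t = 12 h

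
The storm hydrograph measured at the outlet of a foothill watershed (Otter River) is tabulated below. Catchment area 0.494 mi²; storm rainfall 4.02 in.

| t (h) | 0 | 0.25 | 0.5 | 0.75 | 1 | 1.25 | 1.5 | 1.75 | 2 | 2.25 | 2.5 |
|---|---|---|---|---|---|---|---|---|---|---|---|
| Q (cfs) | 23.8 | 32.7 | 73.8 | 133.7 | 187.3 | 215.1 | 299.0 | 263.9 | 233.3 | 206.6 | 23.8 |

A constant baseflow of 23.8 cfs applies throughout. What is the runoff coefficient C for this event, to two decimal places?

ΣQ_DR = 1431 cfs; V = ΣQ_DR·Δt = 1.288 × 10^6 ft³.
Runoff depth d = V / A = 1.122 in.
C = d / P = 1.122 / 4.02 = 0.28.

C ≈ 0.28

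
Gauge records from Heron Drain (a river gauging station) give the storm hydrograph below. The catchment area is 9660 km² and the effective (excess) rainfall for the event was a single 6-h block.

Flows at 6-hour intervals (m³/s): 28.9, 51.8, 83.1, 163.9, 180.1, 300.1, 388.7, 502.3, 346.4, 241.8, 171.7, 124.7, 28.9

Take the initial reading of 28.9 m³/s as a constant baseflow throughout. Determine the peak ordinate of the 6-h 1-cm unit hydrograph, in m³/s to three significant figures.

U_p ≈ 947 m³/s

Direct runoff: 0.0, 22.9, 54.2, 135.0, 151.2, 271.2, 359.8, 473.4, 317.5, 212.9, 142.8, 95.8, 0.0 m³/s; ΣQ_DR = 2237 m³/s, peak = 473.4 m³/s.
Runoff depth d = ΣQ_DR·Δt / A = 2237 × 21600 / (9660 km²) = 5.001 mm.
The 1-cm UH is the DRH scaled by (10 mm)/d, so U_p = 473.4 × 10/5.001 = 947 m³/s.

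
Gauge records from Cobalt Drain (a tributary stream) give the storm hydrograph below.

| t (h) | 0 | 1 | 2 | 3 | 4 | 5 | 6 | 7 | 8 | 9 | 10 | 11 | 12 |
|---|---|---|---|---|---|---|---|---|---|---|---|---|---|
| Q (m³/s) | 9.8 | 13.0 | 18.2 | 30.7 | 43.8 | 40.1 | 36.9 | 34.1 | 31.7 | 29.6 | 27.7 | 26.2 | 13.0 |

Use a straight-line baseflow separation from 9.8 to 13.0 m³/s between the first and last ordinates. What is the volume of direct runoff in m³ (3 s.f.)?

Direct-runoff ordinates (Q − Q_b): 0.00, 2.93, 7.87, 20.10, 32.93, 28.97, 25.50, 22.43, 19.77, 17.40, 15.23, 13.47, 0.00 m³/s.
ΣQ_DR = 206.6 m³/s.
With Δt = 1 h = 3600 s, V = ΣQ_DR · Δt = 206.6 × 3600 = 7.44 × 10^5 m³.

V ≈ 7.44 × 10^5 m³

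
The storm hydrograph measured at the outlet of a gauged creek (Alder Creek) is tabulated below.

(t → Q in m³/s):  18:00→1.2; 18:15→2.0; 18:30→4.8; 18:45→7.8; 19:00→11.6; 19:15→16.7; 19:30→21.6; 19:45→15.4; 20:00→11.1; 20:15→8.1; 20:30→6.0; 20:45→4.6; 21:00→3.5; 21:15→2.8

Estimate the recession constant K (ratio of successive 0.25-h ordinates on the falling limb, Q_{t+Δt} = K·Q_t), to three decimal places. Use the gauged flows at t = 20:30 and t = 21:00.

Using the recession-limb readings at t = 20:30 and t = 21:00: Q falls from 6.0 to 3.5 m³/s over 2 intervals.
K = (Q₂/Q₁)^(1/2) = (3.5/6.0)^(1/2) = 0.764.

K ≈ 0.764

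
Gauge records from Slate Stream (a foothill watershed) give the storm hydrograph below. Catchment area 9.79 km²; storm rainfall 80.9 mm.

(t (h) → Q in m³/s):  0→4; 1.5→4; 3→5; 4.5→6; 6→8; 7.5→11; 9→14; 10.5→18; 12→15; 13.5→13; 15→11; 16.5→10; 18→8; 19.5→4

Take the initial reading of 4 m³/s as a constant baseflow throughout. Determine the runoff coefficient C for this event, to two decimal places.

ΣQ_DR = 75.00 m³/s; V = ΣQ_DR·Δt = 4.050 × 10^5 m³.
Runoff depth d = V / A = 41.37 mm.
C = d / P = 41.37 / 80.9 = 0.51.

C ≈ 0.51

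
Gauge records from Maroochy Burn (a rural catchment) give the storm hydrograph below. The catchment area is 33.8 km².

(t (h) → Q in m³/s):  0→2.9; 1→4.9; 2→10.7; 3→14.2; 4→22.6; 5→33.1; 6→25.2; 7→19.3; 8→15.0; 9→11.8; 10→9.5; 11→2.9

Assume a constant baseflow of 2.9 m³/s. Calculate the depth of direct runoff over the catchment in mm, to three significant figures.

Direct runoff: 0.0, 2.0, 7.8, 11.3, 19.7, 30.2, 22.3, 16.4, 12.1, 8.9, 6.6, 0.0 m³/s; ΣQ_DR = 137.3 m³/s.
V = ΣQ_DR · Δt = 137.3 × 3600 s = 4.943 × 10^5 m³.
Over A = 33.8 km², depth = V / A = 14.6 mm.

d ≈ 14.6 mm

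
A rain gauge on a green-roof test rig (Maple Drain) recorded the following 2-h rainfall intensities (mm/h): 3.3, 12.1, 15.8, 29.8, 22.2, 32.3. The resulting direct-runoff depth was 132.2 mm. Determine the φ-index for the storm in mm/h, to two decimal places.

φ ≈ 9.22 mm/h

Only the 5 blocks with intensity above φ contribute runoff: 12.1, 15.8, 29.8, 22.2, 32.3 mm/h.
Σ(I−φ)·Δt = d  ⇒  (12.1+15.8+29.8+22.2+32.3 − 5φ)·2 = 132.2
φ = (112.2 − 132.2/2) / 5 = 9.22 mm/h.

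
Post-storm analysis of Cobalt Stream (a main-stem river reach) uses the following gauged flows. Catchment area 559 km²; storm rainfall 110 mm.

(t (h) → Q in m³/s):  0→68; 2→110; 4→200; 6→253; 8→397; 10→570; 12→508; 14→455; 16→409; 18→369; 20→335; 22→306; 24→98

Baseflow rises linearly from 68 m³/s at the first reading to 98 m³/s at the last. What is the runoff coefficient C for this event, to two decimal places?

C ≈ 0.35

ΣQ_DR = 2999 m³/s; V = ΣQ_DR·Δt = 2.159 × 10^7 m³.
Runoff depth d = V / A = 38.63 mm.
C = d / P = 38.63 / 110 = 0.35.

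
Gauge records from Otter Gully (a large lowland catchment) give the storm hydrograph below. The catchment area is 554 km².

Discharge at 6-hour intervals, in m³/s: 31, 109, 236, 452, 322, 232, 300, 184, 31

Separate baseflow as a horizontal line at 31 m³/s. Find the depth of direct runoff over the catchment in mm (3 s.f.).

Direct runoff: 0.0, 78.0, 205.0, 421.0, 291.0, 201.0, 269.0, 153.0, 0.0 m³/s; ΣQ_DR = 1618 m³/s.
V = ΣQ_DR · Δt = 1618 × 21600 s = 3.495 × 10^7 m³.
Over A = 554 km², depth = V / A = 63.1 mm.

d ≈ 63.1 mm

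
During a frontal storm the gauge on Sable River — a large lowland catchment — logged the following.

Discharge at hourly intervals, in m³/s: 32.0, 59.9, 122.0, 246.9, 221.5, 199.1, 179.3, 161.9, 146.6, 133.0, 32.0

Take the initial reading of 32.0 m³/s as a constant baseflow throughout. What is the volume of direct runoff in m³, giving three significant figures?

V ≈ 4.26 × 10^6 m³

Direct-runoff ordinates (Q − Q_b): 0.0, 27.9, 90.0, 214.9, 189.5, 167.1, 147.3, 129.9, 114.6, 101.0, 0.0 m³/s.
ΣQ_DR = 1182 m³/s.
With Δt = 1 h = 3600 s, V = ΣQ_DR · Δt = 1182 × 3600 = 4.26 × 10^6 m³.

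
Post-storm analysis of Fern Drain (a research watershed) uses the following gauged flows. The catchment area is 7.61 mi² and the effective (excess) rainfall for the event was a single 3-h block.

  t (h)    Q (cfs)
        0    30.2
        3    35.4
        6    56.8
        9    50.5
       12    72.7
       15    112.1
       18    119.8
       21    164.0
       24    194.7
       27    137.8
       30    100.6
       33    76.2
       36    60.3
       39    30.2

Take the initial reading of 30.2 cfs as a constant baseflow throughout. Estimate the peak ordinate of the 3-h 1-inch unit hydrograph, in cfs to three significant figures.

Direct runoff: 0.0, 5.2, 26.6, 20.3, 42.5, 81.9, 89.6, 133.8, 164.5, 107.6, 70.4, 46.0, 30.1, 0.0 cfs; ΣQ_DR = 818.5 cfs, peak = 164.5 cfs.
Runoff depth d = ΣQ_DR·Δt / A = 818.5 × 10800 / (7.61 mi²) = 0.5000 in.
The 1-inch UH is the DRH scaled by (1 in)/d, so U_p = 164.5 × 1/0.5000 = 329 cfs.

U_p ≈ 329 cfs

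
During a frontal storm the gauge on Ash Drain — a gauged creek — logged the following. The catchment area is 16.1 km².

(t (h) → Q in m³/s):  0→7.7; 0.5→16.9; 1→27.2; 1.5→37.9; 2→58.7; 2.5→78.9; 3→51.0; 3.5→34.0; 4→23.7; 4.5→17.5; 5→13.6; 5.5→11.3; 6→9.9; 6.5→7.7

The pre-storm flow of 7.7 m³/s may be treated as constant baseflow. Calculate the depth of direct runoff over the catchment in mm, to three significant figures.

Direct runoff: 0.0, 9.2, 19.5, 30.2, 51.0, 71.2, 43.3, 26.3, 16.0, 9.8, 5.9, 3.6, 2.2, 0.0 m³/s; ΣQ_DR = 288.2 m³/s.
V = ΣQ_DR · Δt = 288.2 × 1800 s = 5.188 × 10^5 m³.
Over A = 16.1 km², depth = V / A = 32.2 mm.

d ≈ 32.2 mm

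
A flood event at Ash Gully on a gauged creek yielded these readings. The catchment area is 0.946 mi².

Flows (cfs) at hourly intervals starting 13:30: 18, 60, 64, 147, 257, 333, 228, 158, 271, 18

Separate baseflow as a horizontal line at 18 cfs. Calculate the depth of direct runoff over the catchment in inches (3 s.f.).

Direct runoff: 0.0, 42.0, 46.0, 129.0, 239.0, 315.0, 210.0, 140.0, 253.0, 0.0 cfs; ΣQ_DR = 1374 cfs.
V = ΣQ_DR · Δt = 1374 × 3600 s = 4.946 × 10^6 ft³.
Over A = 0.946 mi², depth = V / A = 2.25 in.

d ≈ 2.25 in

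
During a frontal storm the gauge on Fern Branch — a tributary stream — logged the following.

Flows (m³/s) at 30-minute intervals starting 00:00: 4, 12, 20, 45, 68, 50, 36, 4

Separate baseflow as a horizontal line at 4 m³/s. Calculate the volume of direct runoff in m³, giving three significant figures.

Direct-runoff ordinates (Q − Q_b): 0.0, 8.0, 16.0, 41.0, 64.0, 46.0, 32.0, 0.0 m³/s.
ΣQ_DR = 207.0 m³/s.
With Δt = 0.5 h = 1800 s, V = ΣQ_DR · Δt = 207.0 × 1800 = 3.73 × 10^5 m³.

V ≈ 3.73 × 10^5 m³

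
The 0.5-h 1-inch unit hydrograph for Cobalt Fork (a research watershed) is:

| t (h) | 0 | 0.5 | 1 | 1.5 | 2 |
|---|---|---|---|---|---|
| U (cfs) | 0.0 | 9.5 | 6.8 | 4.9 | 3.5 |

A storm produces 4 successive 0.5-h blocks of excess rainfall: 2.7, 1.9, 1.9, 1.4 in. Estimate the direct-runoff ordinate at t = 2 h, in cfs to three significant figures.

Q ≈ 45.0 cfs

By discrete convolution, Q_j = Σ (P_i / 1 in) · U_{j−i}.
At t = 2 h (j=4): Q = (2.7/1)·3.5 + (1.9/1)·4.9 + (1.9/1)·6.8 + (1.4/1)·9.5 = 45.0 cfs.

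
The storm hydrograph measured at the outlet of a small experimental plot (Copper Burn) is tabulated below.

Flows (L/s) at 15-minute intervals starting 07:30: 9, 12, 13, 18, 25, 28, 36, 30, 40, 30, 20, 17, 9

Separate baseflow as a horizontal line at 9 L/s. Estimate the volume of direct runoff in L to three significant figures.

V ≈ 1.53 × 10^5 L

Direct-runoff ordinates (Q − Q_b): 0.0, 3.0, 4.0, 9.0, 16.0, 19.0, 27.0, 21.0, 31.0, 21.0, 11.0, 8.0, 0.0 L/s.
ΣQ_DR = 170.0 L/s.
With Δt = 0.25 h = 900 s, V = ΣQ_DR · Δt = 170.0 × 900 = 1.53 × 10^5 L.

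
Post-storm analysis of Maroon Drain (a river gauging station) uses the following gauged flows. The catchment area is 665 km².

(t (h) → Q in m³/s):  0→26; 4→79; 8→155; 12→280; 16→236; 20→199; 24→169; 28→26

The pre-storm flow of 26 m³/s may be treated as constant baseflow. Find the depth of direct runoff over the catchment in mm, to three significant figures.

Direct runoff: 0.0, 53.0, 129.0, 254.0, 210.0, 173.0, 143.0, 0.0 m³/s; ΣQ_DR = 962.0 m³/s.
V = ΣQ_DR · Δt = 962.0 × 14400 s = 1.385 × 10^7 m³.
Over A = 665 km², depth = V / A = 20.8 mm.

d ≈ 20.8 mm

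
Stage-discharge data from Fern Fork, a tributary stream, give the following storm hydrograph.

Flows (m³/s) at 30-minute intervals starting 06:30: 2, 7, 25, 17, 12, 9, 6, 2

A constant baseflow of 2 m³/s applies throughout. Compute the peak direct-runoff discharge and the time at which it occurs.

Subtracting baseflow gives direct-runoff ordinates: 0.0, 5.0, 23.0, 15.0, 10.0, 7.0, 4.0, 0.0 m³/s.
The maximum is 23.0 m³/s, occurring at the reading for t = 07:30.

Q_p = 23.0 m³/s at t = 07:30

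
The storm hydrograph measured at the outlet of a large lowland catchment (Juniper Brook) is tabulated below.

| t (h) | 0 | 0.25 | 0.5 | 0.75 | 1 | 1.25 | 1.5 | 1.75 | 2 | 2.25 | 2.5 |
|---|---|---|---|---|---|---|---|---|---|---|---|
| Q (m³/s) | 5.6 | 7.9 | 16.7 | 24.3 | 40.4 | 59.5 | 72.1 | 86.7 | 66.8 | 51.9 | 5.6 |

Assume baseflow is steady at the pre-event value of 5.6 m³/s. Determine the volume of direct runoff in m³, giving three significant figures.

Direct-runoff ordinates (Q − Q_b): 0.0, 2.3, 11.1, 18.7, 34.8, 53.9, 66.5, 81.1, 61.2, 46.3, 0.0 m³/s.
ΣQ_DR = 375.9 m³/s.
With Δt = 0.25 h = 900 s, V = ΣQ_DR · Δt = 375.9 × 900 = 3.38 × 10^5 m³.

V ≈ 3.38 × 10^5 m³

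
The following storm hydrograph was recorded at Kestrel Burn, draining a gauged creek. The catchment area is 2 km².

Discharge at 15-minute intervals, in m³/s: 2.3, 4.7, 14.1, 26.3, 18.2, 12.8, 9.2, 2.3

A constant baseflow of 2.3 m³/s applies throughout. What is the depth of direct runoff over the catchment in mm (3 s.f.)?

d ≈ 32.2 mm

Direct runoff: 0.0, 2.4, 11.8, 24.0, 15.9, 10.5, 6.9, 0.0 m³/s; ΣQ_DR = 71.50 m³/s.
V = ΣQ_DR · Δt = 71.50 × 900 s = 64350 m³.
Over A = 2 km², depth = V / A = 32.2 mm.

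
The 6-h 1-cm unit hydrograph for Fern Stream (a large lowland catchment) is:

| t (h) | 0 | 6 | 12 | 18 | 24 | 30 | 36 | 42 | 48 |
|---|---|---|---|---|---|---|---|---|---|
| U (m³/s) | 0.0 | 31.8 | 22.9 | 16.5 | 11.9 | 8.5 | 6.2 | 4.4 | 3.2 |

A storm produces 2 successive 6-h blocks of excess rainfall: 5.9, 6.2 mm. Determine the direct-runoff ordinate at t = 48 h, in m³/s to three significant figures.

Q ≈ 4.62 m³/s

By discrete convolution, Q_j = Σ (P_i / 10 mm) · U_{j−i}.
At t = 48 h (j=8): Q = (5.9/10)·3.2 + (6.2/10)·4.4 = 4.62 m³/s.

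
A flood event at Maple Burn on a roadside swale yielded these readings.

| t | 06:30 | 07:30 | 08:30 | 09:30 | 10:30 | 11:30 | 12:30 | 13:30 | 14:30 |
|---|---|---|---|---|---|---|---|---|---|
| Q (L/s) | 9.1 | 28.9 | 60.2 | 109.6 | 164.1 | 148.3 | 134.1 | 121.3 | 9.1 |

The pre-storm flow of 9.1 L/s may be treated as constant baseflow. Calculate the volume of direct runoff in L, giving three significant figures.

Direct-runoff ordinates (Q − Q_b): 0.0, 19.8, 51.1, 100.5, 155.0, 139.2, 125.0, 112.2, 0.0 L/s.
ΣQ_DR = 702.8 L/s.
With Δt = 1 h = 3600 s, V = ΣQ_DR · Δt = 702.8 × 3600 = 2.53 × 10^6 L.

V ≈ 2.53 × 10^6 L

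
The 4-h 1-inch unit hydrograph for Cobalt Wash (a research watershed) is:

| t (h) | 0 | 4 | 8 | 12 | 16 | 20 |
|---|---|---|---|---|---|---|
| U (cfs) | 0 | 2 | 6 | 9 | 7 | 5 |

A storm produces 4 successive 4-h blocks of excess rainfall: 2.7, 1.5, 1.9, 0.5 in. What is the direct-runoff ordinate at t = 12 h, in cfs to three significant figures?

Q ≈ 37.1 cfs

By discrete convolution, Q_j = Σ (P_i / 1 in) · U_{j−i}.
At t = 12 h (j=3): Q = (2.7/1)·9 + (1.5/1)·6 + (1.9/1)·2 + (0.5/1)·0 = 37.1 cfs.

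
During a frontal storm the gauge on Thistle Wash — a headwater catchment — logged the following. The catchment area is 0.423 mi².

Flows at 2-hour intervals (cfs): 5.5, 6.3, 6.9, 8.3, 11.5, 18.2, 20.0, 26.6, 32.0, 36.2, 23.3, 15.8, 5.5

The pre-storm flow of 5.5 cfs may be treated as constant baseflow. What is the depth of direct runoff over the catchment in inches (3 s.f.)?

Direct runoff: 0.0, 0.8, 1.4, 2.8, 6.0, 12.7, 14.5, 21.1, 26.5, 30.7, 17.8, 10.3, 0.0 cfs; ΣQ_DR = 144.6 cfs.
V = ΣQ_DR · Δt = 144.6 × 7200 s = 1.041 × 10^6 ft³.
Over A = 0.423 mi², depth = V / A = 1.06 in.

d ≈ 1.06 in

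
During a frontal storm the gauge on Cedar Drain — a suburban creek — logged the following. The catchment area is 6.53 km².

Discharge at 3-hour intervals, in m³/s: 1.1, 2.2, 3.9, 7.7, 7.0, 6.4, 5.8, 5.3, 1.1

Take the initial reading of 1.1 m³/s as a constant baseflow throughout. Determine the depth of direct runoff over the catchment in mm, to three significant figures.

d ≈ 50.6 mm

Direct runoff: 0.0, 1.1, 2.8, 6.6, 5.9, 5.3, 4.7, 4.2, 0.0 m³/s; ΣQ_DR = 30.60 m³/s.
V = ΣQ_DR · Δt = 30.60 × 10800 s = 3.305 × 10^5 m³.
Over A = 6.53 km², depth = V / A = 50.6 mm.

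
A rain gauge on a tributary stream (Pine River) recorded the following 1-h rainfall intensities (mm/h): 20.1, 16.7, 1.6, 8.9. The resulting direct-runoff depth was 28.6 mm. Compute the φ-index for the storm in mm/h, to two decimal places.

Only the 3 blocks with intensity above φ contribute runoff: 20.1, 16.7, 8.9 mm/h.
Σ(I−φ)·Δt = d  ⇒  (20.1+16.7+8.9 − 3φ)·1 = 28.6
φ = (45.70 − 28.6/1) / 3 = 5.70 mm/h.

φ ≈ 5.70 mm/h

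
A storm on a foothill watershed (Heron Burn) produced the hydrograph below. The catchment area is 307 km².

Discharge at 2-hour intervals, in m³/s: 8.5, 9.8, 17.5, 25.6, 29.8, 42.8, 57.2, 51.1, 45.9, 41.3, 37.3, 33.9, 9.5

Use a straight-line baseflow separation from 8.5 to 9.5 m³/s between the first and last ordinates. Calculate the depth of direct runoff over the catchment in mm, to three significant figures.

d ≈ 6.88 mm

Direct runoff: 0.00, 1.22, 8.83, 16.85, 20.97, 33.88, 48.20, 42.02, 36.73, 32.05, 27.97, 24.48, 0.00 m³/s; ΣQ_DR = 293.2 m³/s.
V = ΣQ_DR · Δt = 293.2 × 7200 s = 2.111 × 10^6 m³.
Over A = 307 km², depth = V / A = 6.88 mm.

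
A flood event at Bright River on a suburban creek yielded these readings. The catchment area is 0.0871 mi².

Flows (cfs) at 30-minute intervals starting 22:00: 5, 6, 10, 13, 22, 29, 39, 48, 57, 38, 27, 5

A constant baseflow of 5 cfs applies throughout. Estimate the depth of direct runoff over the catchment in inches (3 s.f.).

Direct runoff: 0.0, 1.0, 5.0, 8.0, 17.0, 24.0, 34.0, 43.0, 52.0, 33.0, 22.0, 0.0 cfs; ΣQ_DR = 239.0 cfs.
V = ΣQ_DR · Δt = 239.0 × 1800 s = 4.302 × 10^5 ft³.
Over A = 0.0871 mi², depth = V / A = 2.13 in.

d ≈ 2.13 in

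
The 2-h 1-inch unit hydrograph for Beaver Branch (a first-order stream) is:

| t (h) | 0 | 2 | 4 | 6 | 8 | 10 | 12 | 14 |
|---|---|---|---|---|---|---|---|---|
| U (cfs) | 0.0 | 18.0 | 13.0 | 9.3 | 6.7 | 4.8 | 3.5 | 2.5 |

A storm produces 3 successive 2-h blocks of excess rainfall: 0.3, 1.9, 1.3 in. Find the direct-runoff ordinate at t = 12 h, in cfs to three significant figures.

Q ≈ 18.9 cfs

By discrete convolution, Q_j = Σ (P_i / 1 in) · U_{j−i}.
At t = 12 h (j=6): Q = (0.3/1)·3.5 + (1.9/1)·4.8 + (1.3/1)·6.7 = 18.9 cfs.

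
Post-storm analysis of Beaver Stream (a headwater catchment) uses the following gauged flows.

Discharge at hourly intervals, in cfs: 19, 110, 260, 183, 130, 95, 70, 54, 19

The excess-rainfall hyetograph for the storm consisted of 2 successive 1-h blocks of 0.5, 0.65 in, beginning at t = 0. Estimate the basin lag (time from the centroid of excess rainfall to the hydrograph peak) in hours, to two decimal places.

Centroid of excess rainfall: t_c = Σ P_i·t̄_i / ΣP_i = 1.0652 h (block centres at 0.5, 1.5 h).
Hydrograph peak occurs at t = 2 h, so basin lag t_L = 2 − 1.0652 = 0.93 h.

t_L ≈ 0.93 h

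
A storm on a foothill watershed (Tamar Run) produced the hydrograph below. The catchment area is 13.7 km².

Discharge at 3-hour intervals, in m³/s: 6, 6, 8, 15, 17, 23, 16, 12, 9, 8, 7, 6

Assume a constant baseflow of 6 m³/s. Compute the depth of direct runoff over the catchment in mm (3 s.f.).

d ≈ 48.1 mm

Direct runoff: 0.0, 0.0, 2.0, 9.0, 11.0, 17.0, 10.0, 6.0, 3.0, 2.0, 1.0, 0.0 m³/s; ΣQ_DR = 61.00 m³/s.
V = ΣQ_DR · Δt = 61.00 × 10800 s = 6.588 × 10^5 m³.
Over A = 13.7 km², depth = V / A = 48.1 mm.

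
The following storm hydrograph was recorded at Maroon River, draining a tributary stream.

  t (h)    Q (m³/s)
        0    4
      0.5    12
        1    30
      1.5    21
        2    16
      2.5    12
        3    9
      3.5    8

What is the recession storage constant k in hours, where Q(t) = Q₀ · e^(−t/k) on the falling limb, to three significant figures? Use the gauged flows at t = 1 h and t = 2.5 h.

k ≈ 1.64 h

On the falling limb, Q drops from 30 to 12 m³/s between t = 1 h and t = 2.5 h (Δt = 1.5 h).
k = −Δt / ln(Q₂/Q₁) = −1.5 / ln(12/30) = 1.64 h.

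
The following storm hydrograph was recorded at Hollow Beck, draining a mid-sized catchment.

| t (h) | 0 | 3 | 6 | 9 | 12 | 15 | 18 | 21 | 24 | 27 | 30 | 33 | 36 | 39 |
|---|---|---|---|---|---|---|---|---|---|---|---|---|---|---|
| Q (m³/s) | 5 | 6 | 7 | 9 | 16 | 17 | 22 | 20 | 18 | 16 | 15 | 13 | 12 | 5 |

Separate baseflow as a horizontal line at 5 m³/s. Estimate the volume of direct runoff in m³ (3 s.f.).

V ≈ 1.20 × 10^6 m³

Direct-runoff ordinates (Q − Q_b): 0.0, 1.0, 2.0, 4.0, 11.0, 12.0, 17.0, 15.0, 13.0, 11.0, 10.0, 8.0, 7.0, 0.0 m³/s.
ΣQ_DR = 111.0 m³/s.
With Δt = 3 h = 10800 s, V = ΣQ_DR · Δt = 111.0 × 10800 = 1.20 × 10^6 m³.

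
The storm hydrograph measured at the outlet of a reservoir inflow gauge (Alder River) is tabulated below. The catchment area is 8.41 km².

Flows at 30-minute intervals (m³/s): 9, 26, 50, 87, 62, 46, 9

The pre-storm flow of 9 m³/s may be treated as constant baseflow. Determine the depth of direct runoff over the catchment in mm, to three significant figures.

Direct runoff: 0.0, 17.0, 41.0, 78.0, 53.0, 37.0, 0.0 m³/s; ΣQ_DR = 226.0 m³/s.
V = ΣQ_DR · Δt = 226.0 × 1800 s = 4.068 × 10^5 m³.
Over A = 8.41 km², depth = V / A = 48.4 mm.

d ≈ 48.4 mm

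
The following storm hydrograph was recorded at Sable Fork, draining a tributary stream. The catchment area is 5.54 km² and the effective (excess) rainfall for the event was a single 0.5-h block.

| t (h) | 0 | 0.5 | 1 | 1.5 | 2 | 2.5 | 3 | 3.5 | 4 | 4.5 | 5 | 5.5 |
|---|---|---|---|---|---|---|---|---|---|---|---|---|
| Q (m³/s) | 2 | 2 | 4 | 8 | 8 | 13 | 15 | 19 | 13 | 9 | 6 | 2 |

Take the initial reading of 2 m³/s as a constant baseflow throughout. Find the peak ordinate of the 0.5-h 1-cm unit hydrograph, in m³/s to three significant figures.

Direct runoff: 0.0, 0.0, 2.0, 6.0, 6.0, 11.0, 13.0, 17.0, 11.0, 7.0, 4.0, 0.0 m³/s; ΣQ_DR = 77.00 m³/s, peak = 17.0 m³/s.
Runoff depth d = ΣQ_DR·Δt / A = 77.00 × 1800 / (5.54 km²) = 25.02 mm.
The 1-cm UH is the DRH scaled by (10 mm)/d, so U_p = 17.0 × 10/25.02 = 6.80 m³/s.

U_p ≈ 6.80 m³/s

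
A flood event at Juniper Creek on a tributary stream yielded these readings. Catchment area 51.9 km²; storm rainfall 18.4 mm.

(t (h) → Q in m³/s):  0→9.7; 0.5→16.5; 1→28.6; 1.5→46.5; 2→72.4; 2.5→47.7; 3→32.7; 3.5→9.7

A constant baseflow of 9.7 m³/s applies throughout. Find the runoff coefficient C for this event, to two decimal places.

C ≈ 0.35

ΣQ_DR = 186.2 m³/s; V = ΣQ_DR·Δt = 3.352 × 10^5 m³.
Runoff depth d = V / A = 6.458 mm.
C = d / P = 6.458 / 18.4 = 0.35.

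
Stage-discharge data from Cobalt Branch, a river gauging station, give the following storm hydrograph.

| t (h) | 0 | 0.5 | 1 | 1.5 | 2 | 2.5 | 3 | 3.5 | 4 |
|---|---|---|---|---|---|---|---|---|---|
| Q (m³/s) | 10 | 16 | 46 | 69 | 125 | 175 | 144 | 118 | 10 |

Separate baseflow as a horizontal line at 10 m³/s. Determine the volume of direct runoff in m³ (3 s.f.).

Direct-runoff ordinates (Q − Q_b): 0.0, 6.0, 36.0, 59.0, 115.0, 165.0, 134.0, 108.0, 0.0 m³/s.
ΣQ_DR = 623.0 m³/s.
With Δt = 0.5 h = 1800 s, V = ΣQ_DR · Δt = 623.0 × 1800 = 1.12 × 10^6 m³.

V ≈ 1.12 × 10^6 m³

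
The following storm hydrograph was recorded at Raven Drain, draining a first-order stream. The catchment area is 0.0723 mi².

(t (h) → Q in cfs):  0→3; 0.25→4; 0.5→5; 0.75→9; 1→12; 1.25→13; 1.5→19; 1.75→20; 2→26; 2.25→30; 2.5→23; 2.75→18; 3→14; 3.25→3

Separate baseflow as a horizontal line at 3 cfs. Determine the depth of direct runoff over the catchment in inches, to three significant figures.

Direct runoff: 0.0, 1.0, 2.0, 6.0, 9.0, 10.0, 16.0, 17.0, 23.0, 27.0, 20.0, 15.0, 11.0, 0.0 cfs; ΣQ_DR = 157.0 cfs.
V = ΣQ_DR · Δt = 157.0 × 900 s = 1.413 × 10^5 ft³.
Over A = 0.0723 mi², depth = V / A = 0.841 in.

d ≈ 0.841 in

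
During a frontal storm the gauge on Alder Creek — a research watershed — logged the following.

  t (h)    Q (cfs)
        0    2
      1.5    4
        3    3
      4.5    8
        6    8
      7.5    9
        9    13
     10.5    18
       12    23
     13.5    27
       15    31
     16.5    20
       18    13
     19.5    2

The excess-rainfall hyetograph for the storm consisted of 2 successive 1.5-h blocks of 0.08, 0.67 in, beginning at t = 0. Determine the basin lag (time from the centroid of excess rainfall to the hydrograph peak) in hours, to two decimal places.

t_L ≈ 12.91 h

Centroid of excess rainfall: t_c = Σ P_i·t̄_i / ΣP_i = 2.0900 h (block centres at 0.75, 2.25 h).
Hydrograph peak occurs at t = 15 h, so basin lag t_L = 15 − 2.0900 = 12.91 h.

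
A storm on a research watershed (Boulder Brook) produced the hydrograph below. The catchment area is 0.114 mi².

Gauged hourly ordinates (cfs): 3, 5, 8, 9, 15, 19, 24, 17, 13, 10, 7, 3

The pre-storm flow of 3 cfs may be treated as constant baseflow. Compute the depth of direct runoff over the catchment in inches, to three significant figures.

d ≈ 1.32 in

Direct runoff: 0.0, 2.0, 5.0, 6.0, 12.0, 16.0, 21.0, 14.0, 10.0, 7.0, 4.0, 0.0 cfs; ΣQ_DR = 97.00 cfs.
V = ΣQ_DR · Δt = 97.00 × 3600 s = 3.492 × 10^5 ft³.
Over A = 0.114 mi², depth = V / A = 1.32 in.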